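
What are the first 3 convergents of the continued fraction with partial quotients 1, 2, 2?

Using the convergent recurrence p_i = a_i*p_{i-1} + p_{i-2}, q_i = a_i*q_{i-1} + q_{i-2} with p_{-2}=0, p_{-1}=1, q_{-2}=1, q_{-1}=0:
  i=0: a_0=1, p_0 = 1*1 + 0 = 1, q_0 = 1*0 + 1 = 1.
  i=1: a_1=2, p_1 = 2*1 + 1 = 3, q_1 = 2*1 + 0 = 2.
  i=2: a_2=2, p_2 = 2*3 + 1 = 7, q_2 = 2*2 + 1 = 5.

1/1, 3/2, 7/5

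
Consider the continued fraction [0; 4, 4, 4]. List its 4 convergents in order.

Using the convergent recurrence p_i = a_i*p_{i-1} + p_{i-2}, q_i = a_i*q_{i-1} + q_{i-2} with p_{-2}=0, p_{-1}=1, q_{-2}=1, q_{-1}=0:
  i=0: a_0=0, p_0 = 0*1 + 0 = 0, q_0 = 0*0 + 1 = 1.
  i=1: a_1=4, p_1 = 4*0 + 1 = 1, q_1 = 4*1 + 0 = 4.
  i=2: a_2=4, p_2 = 4*1 + 0 = 4, q_2 = 4*4 + 1 = 17.
  i=3: a_3=4, p_3 = 4*4 + 1 = 17, q_3 = 4*17 + 4 = 72.

0/1, 1/4, 4/17, 17/72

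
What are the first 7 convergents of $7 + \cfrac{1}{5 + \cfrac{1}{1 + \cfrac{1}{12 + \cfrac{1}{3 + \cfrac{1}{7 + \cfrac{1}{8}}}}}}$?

7/1, 36/5, 43/6, 552/77, 1699/237, 12445/1736, 101259/14125

Using the convergent recurrence p_i = a_i*p_{i-1} + p_{i-2}, q_i = a_i*q_{i-1} + q_{i-2} with p_{-2}=0, p_{-1}=1, q_{-2}=1, q_{-1}=0:
  i=0: a_0=7, p_0 = 7*1 + 0 = 7, q_0 = 7*0 + 1 = 1.
  i=1: a_1=5, p_1 = 5*7 + 1 = 36, q_1 = 5*1 + 0 = 5.
  i=2: a_2=1, p_2 = 1*36 + 7 = 43, q_2 = 1*5 + 1 = 6.
  i=3: a_3=12, p_3 = 12*43 + 36 = 552, q_3 = 12*6 + 5 = 77.
  i=4: a_4=3, p_4 = 3*552 + 43 = 1699, q_4 = 3*77 + 6 = 237.
  i=5: a_5=7, p_5 = 7*1699 + 552 = 12445, q_5 = 7*237 + 77 = 1736.
  i=6: a_6=8, p_6 = 8*12445 + 1699 = 101259, q_6 = 8*1736 + 237 = 14125.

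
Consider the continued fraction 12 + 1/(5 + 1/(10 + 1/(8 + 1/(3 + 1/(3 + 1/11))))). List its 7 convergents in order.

12/1, 61/5, 622/51, 5037/413, 15733/1290, 52236/4283, 590329/48403

Using the convergent recurrence p_i = a_i*p_{i-1} + p_{i-2}, q_i = a_i*q_{i-1} + q_{i-2} with p_{-2}=0, p_{-1}=1, q_{-2}=1, q_{-1}=0:
  i=0: a_0=12, p_0 = 12*1 + 0 = 12, q_0 = 12*0 + 1 = 1.
  i=1: a_1=5, p_1 = 5*12 + 1 = 61, q_1 = 5*1 + 0 = 5.
  i=2: a_2=10, p_2 = 10*61 + 12 = 622, q_2 = 10*5 + 1 = 51.
  i=3: a_3=8, p_3 = 8*622 + 61 = 5037, q_3 = 8*51 + 5 = 413.
  i=4: a_4=3, p_4 = 3*5037 + 622 = 15733, q_4 = 3*413 + 51 = 1290.
  i=5: a_5=3, p_5 = 3*15733 + 5037 = 52236, q_5 = 3*1290 + 413 = 4283.
  i=6: a_6=11, p_6 = 11*52236 + 15733 = 590329, q_6 = 11*4283 + 1290 = 48403.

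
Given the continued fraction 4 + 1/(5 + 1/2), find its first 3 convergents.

Using the convergent recurrence p_i = a_i*p_{i-1} + p_{i-2}, q_i = a_i*q_{i-1} + q_{i-2} with p_{-2}=0, p_{-1}=1, q_{-2}=1, q_{-1}=0:
  i=0: a_0=4, p_0 = 4*1 + 0 = 4, q_0 = 4*0 + 1 = 1.
  i=1: a_1=5, p_1 = 5*4 + 1 = 21, q_1 = 5*1 + 0 = 5.
  i=2: a_2=2, p_2 = 2*21 + 4 = 46, q_2 = 2*5 + 1 = 11.

4/1, 21/5, 46/11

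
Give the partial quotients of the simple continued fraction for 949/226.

[4; 5, 45]

Run the Euclidean algorithm on 949 and 226; the successive quotients are the partial quotients a_0, a_1, ... (each step inverts the fractional part left over by the previous one):
  949 = 4*226 + 45, so a_0 = 4.
  226 = 5*45 + 1, so a_1 = 5.
  45 = 45*1 + 0, so a_2 = 45.
The remainder reaches 0 after 3 divisions, so the expansion has 3 partial quotients, read off in order.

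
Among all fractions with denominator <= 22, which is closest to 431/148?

32/11

Expand x = 431/148 as a continued fraction with the Euclidean algorithm:
  431 = 2*148 + 135, so a_0 = 2.
  148 = 1*135 + 13, so a_1 = 1.
  135 = 10*13 + 5, so a_2 = 10.
  13 = 2*5 + 3, so a_3 = 2.
  5 = 1*3 + 2, so a_4 = 1.
  3 = 1*2 + 1, so a_5 = 1.
  2 = 2*1 + 0, so a_6 = 2.
so x = [2; 1, 10, 2, 1, 1, 2].
Convergents (p_i = a_i*p_{i-1} + p_{i-2}, q_i = a_i*q_{i-1} + q_{i-2} with p_{-2}=0, p_{-1}=1, q_{-2}=1, q_{-1}=0), until the denominator exceeds 22:
  i=0: a_0=2, p_0 = 2*1 + 0 = 2, q_0 = 2*0 + 1 = 1.
  i=1: a_1=1, p_1 = 1*2 + 1 = 3, q_1 = 1*1 + 0 = 1.
  i=2: a_2=10, p_2 = 10*3 + 2 = 32, q_2 = 10*1 + 1 = 11.
  i=3: a_3=2, p_3 = 2*32 + 3 = 67, q_3 = 2*11 + 1 = 23.
q_3 = 23 > 22, so the last convergent with denominator <= 22 is p_2/q_2 = 32/11.
The closest fraction with denominator <= 22 is either p_2/q_2 or the intermediate fraction (k*p_2 + p_1)/(k*q_2 + q_1) with the largest k >= 1 whose denominator stays <= 22; these approach x as k grows, and every other convergent or intermediate fraction in range is farther away.
Largest k: floor((22 - q_1)/q_2) = floor((22 - 1)/11) = 1.
That gives (1*32 + 3)/(1*11 + 1) = 35/12.
Compare the errors: |x - 32/11| = |431*11 - 32*148|/(148*11) = 5/1628, and |x - 35/12| = |431*12 - 35*148|/(148*12) = 8/1776.
Cross-multiplying, 5*1776 = 8880 < 13024 = 8*1628, so 5/1628 is smaller: the convergent 32/11 is closer to x than 35/12.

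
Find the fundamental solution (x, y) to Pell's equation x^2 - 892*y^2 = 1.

First expand sqrt(892) as a continued fraction. With x_i = (sqrt(892) + m_i)/d_i and (m_0, d_0) = (0, 1): a_0 = floor(sqrt(892)) = 29, since 29^2 = 841 <= 892 < 900 = 30^2.
Iterate m_{i+1} = d_i*a_i - m_i, d_{i+1} = (892 - m_{i+1}^2)/d_i, a_{i+1} = floor((a_0 + m_{i+1})/d_{i+1}):
  m_1 = 1*29 - 0 = 29, d_1 = (892 - 29^2)/1 = 51/1 = 51, a_1 = floor((29 + 29)/51) = 1.
  m_2 = 51*1 - 29 = 22, d_2 = (892 - 22^2)/51 = 408/51 = 8, a_2 = floor((29 + 22)/8) = 6.
  m_3 = 8*6 - 22 = 26, d_3 = (892 - 26^2)/8 = 216/8 = 27, a_3 = floor((29 + 26)/27) = 2.
  m_4 = 27*2 - 26 = 28, d_4 = (892 - 28^2)/27 = 108/27 = 4, a_4 = floor((29 + 28)/4) = 14.
  m_5 = 4*14 - 28 = 28, d_5 = (892 - 28^2)/4 = 108/4 = 27, a_5 = floor((29 + 28)/27) = 2.
  m_6 = 27*2 - 28 = 26, d_6 = (892 - 26^2)/27 = 216/27 = 8, a_6 = floor((29 + 26)/8) = 6.
  m_7 = 8*6 - 26 = 22, d_7 = (892 - 22^2)/8 = 408/8 = 51, a_7 = floor((29 + 22)/51) = 1.
  m_8 = 51*1 - 22 = 29, d_8 = (892 - 29^2)/51 = 51/51 = 1, a_8 = floor((29 + 29)/1) = 58.
  m_9 = 1*58 - 29 = 29, d_9 = (892 - 29^2)/1 = 51/1 = 51: (m_9, d_9) = (m_1, d_1) = (29, 51), so from here the quotients repeat a_1, ..., a_8; the period length is 8.
So sqrt(892) = [29; (1, 6, 2, 14, 2, 6, 1, 58)] with period length k = 8.
k is even, so the fundamental solution of x^2 - 892y^2 = 1 is (p_{k-1}, q_{k-1}) = (p_7, q_7); compute convergents through index 7.
Convergents (p_i = a_i*p_{i-1} + p_{i-2}, q_i = a_i*q_{i-1} + q_{i-2} with p_{-2}=0, p_{-1}=1, q_{-2}=1, q_{-1}=0):
  i=0: a_0=29, p_0 = 29*1 + 0 = 29, q_0 = 29*0 + 1 = 1.
  i=1: a_1=1, p_1 = 1*29 + 1 = 30, q_1 = 1*1 + 0 = 1.
  i=2: a_2=6, p_2 = 6*30 + 29 = 209, q_2 = 6*1 + 1 = 7.
  i=3: a_3=2, p_3 = 2*209 + 30 = 448, q_3 = 2*7 + 1 = 15.
  i=4: a_4=14, p_4 = 14*448 + 209 = 6481, q_4 = 14*15 + 7 = 217.
  i=5: a_5=2, p_5 = 2*6481 + 448 = 13410, q_5 = 2*217 + 15 = 449.
  i=6: a_6=6, p_6 = 6*13410 + 6481 = 86941, q_6 = 6*449 + 217 = 2911.
  i=7: a_7=1, p_7 = 1*86941 + 13410 = 100351, q_7 = 1*2911 + 449 = 3360.
Check: 100351^2 - 892*3360^2 = 10070323201 - 10070323200 = 1, so (x, y) = (100351, 3360) solves the equation, and by the theorem it is the least positive solution.

(x, y) = (100351, 3360)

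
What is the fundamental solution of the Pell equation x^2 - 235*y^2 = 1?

First expand sqrt(235) as a continued fraction. With x_i = (sqrt(235) + m_i)/d_i and (m_0, d_0) = (0, 1): a_0 = floor(sqrt(235)) = 15, since 15^2 = 225 <= 235 < 256 = 16^2.
Iterate m_{i+1} = d_i*a_i - m_i, d_{i+1} = (235 - m_{i+1}^2)/d_i, a_{i+1} = floor((a_0 + m_{i+1})/d_{i+1}):
  m_1 = 1*15 - 0 = 15, d_1 = (235 - 15^2)/1 = 10/1 = 10, a_1 = floor((15 + 15)/10) = 3.
  m_2 = 10*3 - 15 = 15, d_2 = (235 - 15^2)/10 = 10/10 = 1, a_2 = floor((15 + 15)/1) = 30.
  m_3 = 1*30 - 15 = 15, d_3 = (235 - 15^2)/1 = 10/1 = 10: (m_3, d_3) = (m_1, d_1) = (15, 10), so from here the quotients repeat a_1, a_2; the period length is 2.
So sqrt(235) = [15; (3, 30)] with period length k = 2.
k is even, so the fundamental solution of x^2 - 235y^2 = 1 is (p_{k-1}, q_{k-1}) = (p_1, q_1); compute convergents through index 1.
Convergents (p_i = a_i*p_{i-1} + p_{i-2}, q_i = a_i*q_{i-1} + q_{i-2} with p_{-2}=0, p_{-1}=1, q_{-2}=1, q_{-1}=0):
  i=0: a_0=15, p_0 = 15*1 + 0 = 15, q_0 = 15*0 + 1 = 1.
  i=1: a_1=3, p_1 = 3*15 + 1 = 46, q_1 = 3*1 + 0 = 3.
Check: 46^2 - 235*3^2 = 2116 - 2115 = 1, so (x, y) = (46, 3) solves the equation, and by the theorem it is the least positive solution.

(x, y) = (46, 3)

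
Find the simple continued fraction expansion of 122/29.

Run the Euclidean algorithm on 122 and 29; the successive quotients are the partial quotients a_0, a_1, ... (each step inverts the fractional part left over by the previous one):
  122 = 4*29 + 6, so a_0 = 4.
  29 = 4*6 + 5, so a_1 = 4.
  6 = 1*5 + 1, so a_2 = 1.
  5 = 5*1 + 0, so a_3 = 5.
The remainder reaches 0 after 4 divisions, so the expansion has 4 partial quotients, read off in order.

[4; 4, 1, 5]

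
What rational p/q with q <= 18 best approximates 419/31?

230/17

Expand x = 419/31 as a continued fraction with the Euclidean algorithm:
  419 = 13*31 + 16, so a_0 = 13.
  31 = 1*16 + 15, so a_1 = 1.
  16 = 1*15 + 1, so a_2 = 1.
  15 = 15*1 + 0, so a_3 = 15.
so x = [13; 1, 1, 15].
Convergents (p_i = a_i*p_{i-1} + p_{i-2}, q_i = a_i*q_{i-1} + q_{i-2} with p_{-2}=0, p_{-1}=1, q_{-2}=1, q_{-1}=0), until the denominator exceeds 18:
  i=0: a_0=13, p_0 = 13*1 + 0 = 13, q_0 = 13*0 + 1 = 1.
  i=1: a_1=1, p_1 = 1*13 + 1 = 14, q_1 = 1*1 + 0 = 1.
  i=2: a_2=1, p_2 = 1*14 + 13 = 27, q_2 = 1*1 + 1 = 2.
  i=3: a_3=15, p_3 = 15*27 + 14 = 419, q_3 = 15*2 + 1 = 31.
q_3 = 31 > 18, so the last convergent with denominator <= 18 is p_2/q_2 = 27/2.
The closest fraction with denominator <= 18 is either p_2/q_2 or the intermediate fraction (k*p_2 + p_1)/(k*q_2 + q_1) with the largest k >= 1 whose denominator stays <= 18; these approach x as k grows, and every other convergent or intermediate fraction in range is farther away.
Largest k: floor((18 - q_1)/q_2) = floor((18 - 1)/2) = 8.
That gives (8*27 + 14)/(8*2 + 1) = 230/17.
Compare the errors: |x - 27/2| = |419*2 - 27*31|/(31*2) = 1/62, and |x - 230/17| = |419*17 - 230*31|/(31*17) = 7/527.
Cross-multiplying, 7*62 = 434 < 527 = 1*527, so 7/527 is smaller: the intermediate fraction 230/17 is closer to x than 27/2.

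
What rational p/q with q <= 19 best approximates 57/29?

Expand x = 57/29 as a continued fraction with the Euclidean algorithm:
  57 = 1*29 + 28, so a_0 = 1.
  29 = 1*28 + 1, so a_1 = 1.
  28 = 28*1 + 0, so a_2 = 28.
so x = [1; 1, 28].
Convergents (p_i = a_i*p_{i-1} + p_{i-2}, q_i = a_i*q_{i-1} + q_{i-2} with p_{-2}=0, p_{-1}=1, q_{-2}=1, q_{-1}=0), until the denominator exceeds 19:
  i=0: a_0=1, p_0 = 1*1 + 0 = 1, q_0 = 1*0 + 1 = 1.
  i=1: a_1=1, p_1 = 1*1 + 1 = 2, q_1 = 1*1 + 0 = 1.
  i=2: a_2=28, p_2 = 28*2 + 1 = 57, q_2 = 28*1 + 1 = 29.
q_2 = 29 > 19, so the last convergent with denominator <= 19 is p_1/q_1 = 2/1.
The closest fraction with denominator <= 19 is either p_1/q_1 or the intermediate fraction (k*p_1 + p_0)/(k*q_1 + q_0) with the largest k >= 1 whose denominator stays <= 19; these approach x as k grows, and every other convergent or intermediate fraction in range is farther away.
Largest k: floor((19 - q_0)/q_1) = floor((19 - 1)/1) = 18.
That gives (18*2 + 1)/(18*1 + 1) = 37/19.
Compare the errors: |x - 2/1| = |57*1 - 2*29|/(29*1) = 1/29, and |x - 37/19| = |57*19 - 37*29|/(29*19) = 10/551.
Cross-multiplying, 10*29 = 290 < 551 = 1*551, so 10/551 is smaller: the intermediate fraction 37/19 is closer to x than 2/1.

37/19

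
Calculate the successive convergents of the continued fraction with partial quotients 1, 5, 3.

Using the convergent recurrence p_i = a_i*p_{i-1} + p_{i-2}, q_i = a_i*q_{i-1} + q_{i-2} with p_{-2}=0, p_{-1}=1, q_{-2}=1, q_{-1}=0:
  i=0: a_0=1, p_0 = 1*1 + 0 = 1, q_0 = 1*0 + 1 = 1.
  i=1: a_1=5, p_1 = 5*1 + 1 = 6, q_1 = 5*1 + 0 = 5.
  i=2: a_2=3, p_2 = 3*6 + 1 = 19, q_2 = 3*5 + 1 = 16.

1/1, 6/5, 19/16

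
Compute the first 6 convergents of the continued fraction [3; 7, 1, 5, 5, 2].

Using the convergent recurrence p_i = a_i*p_{i-1} + p_{i-2}, q_i = a_i*q_{i-1} + q_{i-2} with p_{-2}=0, p_{-1}=1, q_{-2}=1, q_{-1}=0:
  i=0: a_0=3, p_0 = 3*1 + 0 = 3, q_0 = 3*0 + 1 = 1.
  i=1: a_1=7, p_1 = 7*3 + 1 = 22, q_1 = 7*1 + 0 = 7.
  i=2: a_2=1, p_2 = 1*22 + 3 = 25, q_2 = 1*7 + 1 = 8.
  i=3: a_3=5, p_3 = 5*25 + 22 = 147, q_3 = 5*8 + 7 = 47.
  i=4: a_4=5, p_4 = 5*147 + 25 = 760, q_4 = 5*47 + 8 = 243.
  i=5: a_5=2, p_5 = 2*760 + 147 = 1667, q_5 = 2*243 + 47 = 533.

3/1, 22/7, 25/8, 147/47, 760/243, 1667/533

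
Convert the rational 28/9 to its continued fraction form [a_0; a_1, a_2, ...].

Run the Euclidean algorithm on 28 and 9; the successive quotients are the partial quotients a_0, a_1, ... (each step inverts the fractional part left over by the previous one):
  28 = 3*9 + 1, so a_0 = 3.
  9 = 9*1 + 0, so a_1 = 9.
The remainder reaches 0 after 2 divisions, so the expansion has 2 partial quotients, read off in order.

[3; 9]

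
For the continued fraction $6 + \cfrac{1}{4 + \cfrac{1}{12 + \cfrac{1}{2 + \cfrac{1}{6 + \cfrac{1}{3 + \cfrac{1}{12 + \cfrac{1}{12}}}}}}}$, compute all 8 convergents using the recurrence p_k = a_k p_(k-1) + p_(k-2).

Using the convergent recurrence p_i = a_i*p_{i-1} + p_{i-2}, q_i = a_i*q_{i-1} + q_{i-2} with p_{-2}=0, p_{-1}=1, q_{-2}=1, q_{-1}=0:
  i=0: a_0=6, p_0 = 6*1 + 0 = 6, q_0 = 6*0 + 1 = 1.
  i=1: a_1=4, p_1 = 4*6 + 1 = 25, q_1 = 4*1 + 0 = 4.
  i=2: a_2=12, p_2 = 12*25 + 6 = 306, q_2 = 12*4 + 1 = 49.
  i=3: a_3=2, p_3 = 2*306 + 25 = 637, q_3 = 2*49 + 4 = 102.
  i=4: a_4=6, p_4 = 6*637 + 306 = 4128, q_4 = 6*102 + 49 = 661.
  i=5: a_5=3, p_5 = 3*4128 + 637 = 13021, q_5 = 3*661 + 102 = 2085.
  i=6: a_6=12, p_6 = 12*13021 + 4128 = 160380, q_6 = 12*2085 + 661 = 25681.
  i=7: a_7=12, p_7 = 12*160380 + 13021 = 1937581, q_7 = 12*25681 + 2085 = 310257.

6/1, 25/4, 306/49, 637/102, 4128/661, 13021/2085, 160380/25681, 1937581/310257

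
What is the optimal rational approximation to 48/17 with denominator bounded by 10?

Expand x = 48/17 as a continued fraction with the Euclidean algorithm:
  48 = 2*17 + 14, so a_0 = 2.
  17 = 1*14 + 3, so a_1 = 1.
  14 = 4*3 + 2, so a_2 = 4.
  3 = 1*2 + 1, so a_3 = 1.
  2 = 2*1 + 0, so a_4 = 2.
so x = [2; 1, 4, 1, 2].
Convergents (p_i = a_i*p_{i-1} + p_{i-2}, q_i = a_i*q_{i-1} + q_{i-2} with p_{-2}=0, p_{-1}=1, q_{-2}=1, q_{-1}=0), until the denominator exceeds 10:
  i=0: a_0=2, p_0 = 2*1 + 0 = 2, q_0 = 2*0 + 1 = 1.
  i=1: a_1=1, p_1 = 1*2 + 1 = 3, q_1 = 1*1 + 0 = 1.
  i=2: a_2=4, p_2 = 4*3 + 2 = 14, q_2 = 4*1 + 1 = 5.
  i=3: a_3=1, p_3 = 1*14 + 3 = 17, q_3 = 1*5 + 1 = 6.
  i=4: a_4=2, p_4 = 2*17 + 14 = 48, q_4 = 2*6 + 5 = 17.
q_4 = 17 > 10, so the last convergent with denominator <= 10 is p_3/q_3 = 17/6.
The closest fraction with denominator <= 10 is either p_3/q_3 or the intermediate fraction (k*p_3 + p_2)/(k*q_3 + q_2) with the largest k >= 1 whose denominator stays <= 10; these approach x as k grows, and every other convergent or intermediate fraction in range is farther away.
Largest k: floor((10 - q_2)/q_3) = floor((10 - 5)/6) = 0.
Since k = 0, no intermediate fraction beyond p_3/q_3 has denominator <= 10, so the convergent 17/6 is the closest (its error is |48*6 - 17*17|/(17*6) = 1/102).

17/6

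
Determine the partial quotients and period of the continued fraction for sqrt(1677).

[40; (1, 19, 2, 19, 1, 80)]

Write x_i = (sqrt(1677) + m_i)/d_i with (m_0, d_0) = (0, 1). a_0 = floor(sqrt(1677)) = 40, since 40^2 = 1600 <= 1677 < 1681 = 41^2.
Iterate m_{i+1} = d_i*a_i - m_i, d_{i+1} = (1677 - m_{i+1}^2)/d_i, a_{i+1} = floor((a_0 + m_{i+1})/d_{i+1}):
  m_1 = 1*40 - 0 = 40, d_1 = (1677 - 40^2)/1 = 77/1 = 77, a_1 = floor((40 + 40)/77) = 1.
  m_2 = 77*1 - 40 = 37, d_2 = (1677 - 37^2)/77 = 308/77 = 4, a_2 = floor((40 + 37)/4) = 19.
  m_3 = 4*19 - 37 = 39, d_3 = (1677 - 39^2)/4 = 156/4 = 39, a_3 = floor((40 + 39)/39) = 2.
  m_4 = 39*2 - 39 = 39, d_4 = (1677 - 39^2)/39 = 156/39 = 4, a_4 = floor((40 + 39)/4) = 19.
  m_5 = 4*19 - 39 = 37, d_5 = (1677 - 37^2)/4 = 308/4 = 77, a_5 = floor((40 + 37)/77) = 1.
  m_6 = 77*1 - 37 = 40, d_6 = (1677 - 40^2)/77 = 77/77 = 1, a_6 = floor((40 + 40)/1) = 80.
  m_7 = 1*80 - 40 = 40, d_7 = (1677 - 40^2)/1 = 77/1 = 77: (m_7, d_7) = (m_1, d_1) = (40, 77), so from here the quotients repeat a_1, ..., a_6; the period length is 6.
Hence the expansion of sqrt(1677) is a_0 = 40 followed by the repeating block 1, 19, 2, 19, 1, 80 (period 6).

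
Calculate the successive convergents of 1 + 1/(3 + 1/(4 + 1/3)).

1/1, 4/3, 17/13, 55/42

Using the convergent recurrence p_i = a_i*p_{i-1} + p_{i-2}, q_i = a_i*q_{i-1} + q_{i-2} with p_{-2}=0, p_{-1}=1, q_{-2}=1, q_{-1}=0:
  i=0: a_0=1, p_0 = 1*1 + 0 = 1, q_0 = 1*0 + 1 = 1.
  i=1: a_1=3, p_1 = 3*1 + 1 = 4, q_1 = 3*1 + 0 = 3.
  i=2: a_2=4, p_2 = 4*4 + 1 = 17, q_2 = 4*3 + 1 = 13.
  i=3: a_3=3, p_3 = 3*17 + 4 = 55, q_3 = 3*13 + 3 = 42.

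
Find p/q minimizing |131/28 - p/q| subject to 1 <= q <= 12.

Expand x = 131/28 as a continued fraction with the Euclidean algorithm:
  131 = 4*28 + 19, so a_0 = 4.
  28 = 1*19 + 9, so a_1 = 1.
  19 = 2*9 + 1, so a_2 = 2.
  9 = 9*1 + 0, so a_3 = 9.
so x = [4; 1, 2, 9].
Convergents (p_i = a_i*p_{i-1} + p_{i-2}, q_i = a_i*q_{i-1} + q_{i-2} with p_{-2}=0, p_{-1}=1, q_{-2}=1, q_{-1}=0), until the denominator exceeds 12:
  i=0: a_0=4, p_0 = 4*1 + 0 = 4, q_0 = 4*0 + 1 = 1.
  i=1: a_1=1, p_1 = 1*4 + 1 = 5, q_1 = 1*1 + 0 = 1.
  i=2: a_2=2, p_2 = 2*5 + 4 = 14, q_2 = 2*1 + 1 = 3.
  i=3: a_3=9, p_3 = 9*14 + 5 = 131, q_3 = 9*3 + 1 = 28.
q_3 = 28 > 12, so the last convergent with denominator <= 12 is p_2/q_2 = 14/3.
The closest fraction with denominator <= 12 is either p_2/q_2 or the intermediate fraction (k*p_2 + p_1)/(k*q_2 + q_1) with the largest k >= 1 whose denominator stays <= 12; these approach x as k grows, and every other convergent or intermediate fraction in range is farther away.
Largest k: floor((12 - q_1)/q_2) = floor((12 - 1)/3) = 3.
That gives (3*14 + 5)/(3*3 + 1) = 47/10.
Compare the errors: |x - 14/3| = |131*3 - 14*28|/(28*3) = 1/84, and |x - 47/10| = |131*10 - 47*28|/(28*10) = 6/280.
Cross-multiplying, 1*280 = 280 < 504 = 6*84, so 1/84 is smaller: the convergent 14/3 is closer to x than 47/10.

14/3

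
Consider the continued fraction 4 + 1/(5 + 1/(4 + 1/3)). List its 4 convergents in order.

4/1, 21/5, 88/21, 285/68

Using the convergent recurrence p_i = a_i*p_{i-1} + p_{i-2}, q_i = a_i*q_{i-1} + q_{i-2} with p_{-2}=0, p_{-1}=1, q_{-2}=1, q_{-1}=0:
  i=0: a_0=4, p_0 = 4*1 + 0 = 4, q_0 = 4*0 + 1 = 1.
  i=1: a_1=5, p_1 = 5*4 + 1 = 21, q_1 = 5*1 + 0 = 5.
  i=2: a_2=4, p_2 = 4*21 + 4 = 88, q_2 = 4*5 + 1 = 21.
  i=3: a_3=3, p_3 = 3*88 + 21 = 285, q_3 = 3*21 + 5 = 68.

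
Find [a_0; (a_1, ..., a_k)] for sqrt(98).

[9; (1, 8, 1, 18)]

Write x_i = (sqrt(98) + m_i)/d_i with (m_0, d_0) = (0, 1). a_0 = floor(sqrt(98)) = 9, since 9^2 = 81 <= 98 < 100 = 10^2.
Iterate m_{i+1} = d_i*a_i - m_i, d_{i+1} = (98 - m_{i+1}^2)/d_i, a_{i+1} = floor((a_0 + m_{i+1})/d_{i+1}):
  m_1 = 1*9 - 0 = 9, d_1 = (98 - 9^2)/1 = 17/1 = 17, a_1 = floor((9 + 9)/17) = 1.
  m_2 = 17*1 - 9 = 8, d_2 = (98 - 8^2)/17 = 34/17 = 2, a_2 = floor((9 + 8)/2) = 8.
  m_3 = 2*8 - 8 = 8, d_3 = (98 - 8^2)/2 = 34/2 = 17, a_3 = floor((9 + 8)/17) = 1.
  m_4 = 17*1 - 8 = 9, d_4 = (98 - 9^2)/17 = 17/17 = 1, a_4 = floor((9 + 9)/1) = 18.
  m_5 = 1*18 - 9 = 9, d_5 = (98 - 9^2)/1 = 17/1 = 17: (m_5, d_5) = (m_1, d_1) = (9, 17), so from here the quotients repeat a_1, ..., a_4; the period length is 4.
Hence the expansion of sqrt(98) is a_0 = 9 followed by the repeating block 1, 8, 1, 18 (period 4).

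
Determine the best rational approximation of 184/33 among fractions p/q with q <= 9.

39/7

Expand x = 184/33 as a continued fraction with the Euclidean algorithm:
  184 = 5*33 + 19, so a_0 = 5.
  33 = 1*19 + 14, so a_1 = 1.
  19 = 1*14 + 5, so a_2 = 1.
  14 = 2*5 + 4, so a_3 = 2.
  5 = 1*4 + 1, so a_4 = 1.
  4 = 4*1 + 0, so a_5 = 4.
so x = [5; 1, 1, 2, 1, 4].
Convergents (p_i = a_i*p_{i-1} + p_{i-2}, q_i = a_i*q_{i-1} + q_{i-2} with p_{-2}=0, p_{-1}=1, q_{-2}=1, q_{-1}=0), until the denominator exceeds 9:
  i=0: a_0=5, p_0 = 5*1 + 0 = 5, q_0 = 5*0 + 1 = 1.
  i=1: a_1=1, p_1 = 1*5 + 1 = 6, q_1 = 1*1 + 0 = 1.
  i=2: a_2=1, p_2 = 1*6 + 5 = 11, q_2 = 1*1 + 1 = 2.
  i=3: a_3=2, p_3 = 2*11 + 6 = 28, q_3 = 2*2 + 1 = 5.
  i=4: a_4=1, p_4 = 1*28 + 11 = 39, q_4 = 1*5 + 2 = 7.
  i=5: a_5=4, p_5 = 4*39 + 28 = 184, q_5 = 4*7 + 5 = 33.
q_5 = 33 > 9, so the last convergent with denominator <= 9 is p_4/q_4 = 39/7.
The closest fraction with denominator <= 9 is either p_4/q_4 or the intermediate fraction (k*p_4 + p_3)/(k*q_4 + q_3) with the largest k >= 1 whose denominator stays <= 9; these approach x as k grows, and every other convergent or intermediate fraction in range is farther away.
Largest k: floor((9 - q_3)/q_4) = floor((9 - 5)/7) = 0.
Since k = 0, no intermediate fraction beyond p_4/q_4 has denominator <= 9, so the convergent 39/7 is the closest (its error is |184*7 - 39*33|/(33*7) = 1/231).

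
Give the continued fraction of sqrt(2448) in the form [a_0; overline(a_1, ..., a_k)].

Write x_i = (sqrt(2448) + m_i)/d_i with (m_0, d_0) = (0, 1). a_0 = floor(sqrt(2448)) = 49, since 49^2 = 2401 <= 2448 < 2500 = 50^2.
Iterate m_{i+1} = d_i*a_i - m_i, d_{i+1} = (2448 - m_{i+1}^2)/d_i, a_{i+1} = floor((a_0 + m_{i+1})/d_{i+1}):
  m_1 = 1*49 - 0 = 49, d_1 = (2448 - 49^2)/1 = 47/1 = 47, a_1 = floor((49 + 49)/47) = 2.
  m_2 = 47*2 - 49 = 45, d_2 = (2448 - 45^2)/47 = 423/47 = 9, a_2 = floor((49 + 45)/9) = 10.
  m_3 = 9*10 - 45 = 45, d_3 = (2448 - 45^2)/9 = 423/9 = 47, a_3 = floor((49 + 45)/47) = 2.
  m_4 = 47*2 - 45 = 49, d_4 = (2448 - 49^2)/47 = 47/47 = 1, a_4 = floor((49 + 49)/1) = 98.
  m_5 = 1*98 - 49 = 49, d_5 = (2448 - 49^2)/1 = 47/1 = 47: (m_5, d_5) = (m_1, d_1) = (49, 47), so from here the quotients repeat a_1, ..., a_4; the period length is 4.
Hence the expansion of sqrt(2448) is a_0 = 49 followed by the repeating block 2, 10, 2, 98 (period 4).

[49; overline(2, 10, 2, 98)]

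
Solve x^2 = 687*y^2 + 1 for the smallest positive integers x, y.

(x, y) = (165337, 6308)

First expand sqrt(687) as a continued fraction. With x_i = (sqrt(687) + m_i)/d_i and (m_0, d_0) = (0, 1): a_0 = floor(sqrt(687)) = 26, since 26^2 = 676 <= 687 < 729 = 27^2.
Iterate m_{i+1} = d_i*a_i - m_i, d_{i+1} = (687 - m_{i+1}^2)/d_i, a_{i+1} = floor((a_0 + m_{i+1})/d_{i+1}):
  m_1 = 1*26 - 0 = 26, d_1 = (687 - 26^2)/1 = 11/1 = 11, a_1 = floor((26 + 26)/11) = 4.
  m_2 = 11*4 - 26 = 18, d_2 = (687 - 18^2)/11 = 363/11 = 33, a_2 = floor((26 + 18)/33) = 1.
  m_3 = 33*1 - 18 = 15, d_3 = (687 - 15^2)/33 = 462/33 = 14, a_3 = floor((26 + 15)/14) = 2.
  m_4 = 14*2 - 15 = 13, d_4 = (687 - 13^2)/14 = 518/14 = 37, a_4 = floor((26 + 13)/37) = 1.
  m_5 = 37*1 - 13 = 24, d_5 = (687 - 24^2)/37 = 111/37 = 3, a_5 = floor((26 + 24)/3) = 16.
  m_6 = 3*16 - 24 = 24, d_6 = (687 - 24^2)/3 = 111/3 = 37, a_6 = floor((26 + 24)/37) = 1.
  m_7 = 37*1 - 24 = 13, d_7 = (687 - 13^2)/37 = 518/37 = 14, a_7 = floor((26 + 13)/14) = 2.
  m_8 = 14*2 - 13 = 15, d_8 = (687 - 15^2)/14 = 462/14 = 33, a_8 = floor((26 + 15)/33) = 1.
  m_9 = 33*1 - 15 = 18, d_9 = (687 - 18^2)/33 = 363/33 = 11, a_9 = floor((26 + 18)/11) = 4.
  m_10 = 11*4 - 18 = 26, d_10 = (687 - 26^2)/11 = 11/11 = 1, a_10 = floor((26 + 26)/1) = 52.
  m_11 = 1*52 - 26 = 26, d_11 = (687 - 26^2)/1 = 11/1 = 11: (m_11, d_11) = (m_1, d_1) = (26, 11), so from here the quotients repeat a_1, ..., a_10; the period length is 10.
So sqrt(687) = [26; (4, 1, 2, 1, 16, 1, 2, 1, 4, 52)] with period length k = 10.
k is even, so the fundamental solution of x^2 - 687y^2 = 1 is (p_{k-1}, q_{k-1}) = (p_9, q_9); compute convergents through index 9.
Convergents (p_i = a_i*p_{i-1} + p_{i-2}, q_i = a_i*q_{i-1} + q_{i-2} with p_{-2}=0, p_{-1}=1, q_{-2}=1, q_{-1}=0):
  i=0: a_0=26, p_0 = 26*1 + 0 = 26, q_0 = 26*0 + 1 = 1.
  i=1: a_1=4, p_1 = 4*26 + 1 = 105, q_1 = 4*1 + 0 = 4.
  i=2: a_2=1, p_2 = 1*105 + 26 = 131, q_2 = 1*4 + 1 = 5.
  i=3: a_3=2, p_3 = 2*131 + 105 = 367, q_3 = 2*5 + 4 = 14.
  i=4: a_4=1, p_4 = 1*367 + 131 = 498, q_4 = 1*14 + 5 = 19.
  i=5: a_5=16, p_5 = 16*498 + 367 = 8335, q_5 = 16*19 + 14 = 318.
  i=6: a_6=1, p_6 = 1*8335 + 498 = 8833, q_6 = 1*318 + 19 = 337.
  i=7: a_7=2, p_7 = 2*8833 + 8335 = 26001, q_7 = 2*337 + 318 = 992.
  i=8: a_8=1, p_8 = 1*26001 + 8833 = 34834, q_8 = 1*992 + 337 = 1329.
  i=9: a_9=4, p_9 = 4*34834 + 26001 = 165337, q_9 = 4*1329 + 992 = 6308.
Check: 165337^2 - 687*6308^2 = 27336323569 - 27336323568 = 1, so (x, y) = (165337, 6308) solves the equation, and by the theorem it is the least positive solution.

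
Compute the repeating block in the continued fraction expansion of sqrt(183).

[13; (1, 1, 8, 1, 1, 26)]

Write x_i = (sqrt(183) + m_i)/d_i with (m_0, d_0) = (0, 1). a_0 = floor(sqrt(183)) = 13, since 13^2 = 169 <= 183 < 196 = 14^2.
Iterate m_{i+1} = d_i*a_i - m_i, d_{i+1} = (183 - m_{i+1}^2)/d_i, a_{i+1} = floor((a_0 + m_{i+1})/d_{i+1}):
  m_1 = 1*13 - 0 = 13, d_1 = (183 - 13^2)/1 = 14/1 = 14, a_1 = floor((13 + 13)/14) = 1.
  m_2 = 14*1 - 13 = 1, d_2 = (183 - 1^2)/14 = 182/14 = 13, a_2 = floor((13 + 1)/13) = 1.
  m_3 = 13*1 - 1 = 12, d_3 = (183 - 12^2)/13 = 39/13 = 3, a_3 = floor((13 + 12)/3) = 8.
  m_4 = 3*8 - 12 = 12, d_4 = (183 - 12^2)/3 = 39/3 = 13, a_4 = floor((13 + 12)/13) = 1.
  m_5 = 13*1 - 12 = 1, d_5 = (183 - 1^2)/13 = 182/13 = 14, a_5 = floor((13 + 1)/14) = 1.
  m_6 = 14*1 - 1 = 13, d_6 = (183 - 13^2)/14 = 14/14 = 1, a_6 = floor((13 + 13)/1) = 26.
  m_7 = 1*26 - 13 = 13, d_7 = (183 - 13^2)/1 = 14/1 = 14: (m_7, d_7) = (m_1, d_1) = (13, 14), so from here the quotients repeat a_1, ..., a_6; the period length is 6.
Hence the expansion of sqrt(183) is a_0 = 13 followed by the repeating block 1, 1, 8, 1, 1, 26 (period 6).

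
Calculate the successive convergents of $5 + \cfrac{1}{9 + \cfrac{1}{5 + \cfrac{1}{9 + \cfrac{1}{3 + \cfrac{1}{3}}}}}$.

5/1, 46/9, 235/46, 2161/423, 6718/1315, 22315/4368

Using the convergent recurrence p_i = a_i*p_{i-1} + p_{i-2}, q_i = a_i*q_{i-1} + q_{i-2} with p_{-2}=0, p_{-1}=1, q_{-2}=1, q_{-1}=0:
  i=0: a_0=5, p_0 = 5*1 + 0 = 5, q_0 = 5*0 + 1 = 1.
  i=1: a_1=9, p_1 = 9*5 + 1 = 46, q_1 = 9*1 + 0 = 9.
  i=2: a_2=5, p_2 = 5*46 + 5 = 235, q_2 = 5*9 + 1 = 46.
  i=3: a_3=9, p_3 = 9*235 + 46 = 2161, q_3 = 9*46 + 9 = 423.
  i=4: a_4=3, p_4 = 3*2161 + 235 = 6718, q_4 = 3*423 + 46 = 1315.
  i=5: a_5=3, p_5 = 3*6718 + 2161 = 22315, q_5 = 3*1315 + 423 = 4368.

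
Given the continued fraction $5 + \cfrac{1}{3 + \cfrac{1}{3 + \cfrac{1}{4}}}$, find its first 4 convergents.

5/1, 16/3, 53/10, 228/43

Using the convergent recurrence p_i = a_i*p_{i-1} + p_{i-2}, q_i = a_i*q_{i-1} + q_{i-2} with p_{-2}=0, p_{-1}=1, q_{-2}=1, q_{-1}=0:
  i=0: a_0=5, p_0 = 5*1 + 0 = 5, q_0 = 5*0 + 1 = 1.
  i=1: a_1=3, p_1 = 3*5 + 1 = 16, q_1 = 3*1 + 0 = 3.
  i=2: a_2=3, p_2 = 3*16 + 5 = 53, q_2 = 3*3 + 1 = 10.
  i=3: a_3=4, p_3 = 4*53 + 16 = 228, q_3 = 4*10 + 3 = 43.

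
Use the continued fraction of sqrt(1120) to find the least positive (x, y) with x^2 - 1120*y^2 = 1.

First expand sqrt(1120) as a continued fraction. With x_i = (sqrt(1120) + m_i)/d_i and (m_0, d_0) = (0, 1): a_0 = floor(sqrt(1120)) = 33, since 33^2 = 1089 <= 1120 < 1156 = 34^2.
Iterate m_{i+1} = d_i*a_i - m_i, d_{i+1} = (1120 - m_{i+1}^2)/d_i, a_{i+1} = floor((a_0 + m_{i+1})/d_{i+1}):
  m_1 = 1*33 - 0 = 33, d_1 = (1120 - 33^2)/1 = 31/1 = 31, a_1 = floor((33 + 33)/31) = 2.
  m_2 = 31*2 - 33 = 29, d_2 = (1120 - 29^2)/31 = 279/31 = 9, a_2 = floor((33 + 29)/9) = 6.
  m_3 = 9*6 - 29 = 25, d_3 = (1120 - 25^2)/9 = 495/9 = 55, a_3 = floor((33 + 25)/55) = 1.
  m_4 = 55*1 - 25 = 30, d_4 = (1120 - 30^2)/55 = 220/55 = 4, a_4 = floor((33 + 30)/4) = 15.
  m_5 = 4*15 - 30 = 30, d_5 = (1120 - 30^2)/4 = 220/4 = 55, a_5 = floor((33 + 30)/55) = 1.
  m_6 = 55*1 - 30 = 25, d_6 = (1120 - 25^2)/55 = 495/55 = 9, a_6 = floor((33 + 25)/9) = 6.
  m_7 = 9*6 - 25 = 29, d_7 = (1120 - 29^2)/9 = 279/9 = 31, a_7 = floor((33 + 29)/31) = 2.
  m_8 = 31*2 - 29 = 33, d_8 = (1120 - 33^2)/31 = 31/31 = 1, a_8 = floor((33 + 33)/1) = 66.
  m_9 = 1*66 - 33 = 33, d_9 = (1120 - 33^2)/1 = 31/1 = 31: (m_9, d_9) = (m_1, d_1) = (33, 31), so from here the quotients repeat a_1, ..., a_8; the period length is 8.
So sqrt(1120) = [33; (2, 6, 1, 15, 1, 6, 2, 66)] with period length k = 8.
k is even, so the fundamental solution of x^2 - 1120y^2 = 1 is (p_{k-1}, q_{k-1}) = (p_7, q_7); compute convergents through index 7.
Convergents (p_i = a_i*p_{i-1} + p_{i-2}, q_i = a_i*q_{i-1} + q_{i-2} with p_{-2}=0, p_{-1}=1, q_{-2}=1, q_{-1}=0):
  i=0: a_0=33, p_0 = 33*1 + 0 = 33, q_0 = 33*0 + 1 = 1.
  i=1: a_1=2, p_1 = 2*33 + 1 = 67, q_1 = 2*1 + 0 = 2.
  i=2: a_2=6, p_2 = 6*67 + 33 = 435, q_2 = 6*2 + 1 = 13.
  i=3: a_3=1, p_3 = 1*435 + 67 = 502, q_3 = 1*13 + 2 = 15.
  i=4: a_4=15, p_4 = 15*502 + 435 = 7965, q_4 = 15*15 + 13 = 238.
  i=5: a_5=1, p_5 = 1*7965 + 502 = 8467, q_5 = 1*238 + 15 = 253.
  i=6: a_6=6, p_6 = 6*8467 + 7965 = 58767, q_6 = 6*253 + 238 = 1756.
  i=7: a_7=2, p_7 = 2*58767 + 8467 = 126001, q_7 = 2*1756 + 253 = 3765.
Check: 126001^2 - 1120*3765^2 = 15876252001 - 15876252000 = 1, so (x, y) = (126001, 3765) solves the equation, and by the theorem it is the least positive solution.

(x, y) = (126001, 3765)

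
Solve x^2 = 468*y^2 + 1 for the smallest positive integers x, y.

(x, y) = (649, 30)

First expand sqrt(468) as a continued fraction. With x_i = (sqrt(468) + m_i)/d_i and (m_0, d_0) = (0, 1): a_0 = floor(sqrt(468)) = 21, since 21^2 = 441 <= 468 < 484 = 22^2.
Iterate m_{i+1} = d_i*a_i - m_i, d_{i+1} = (468 - m_{i+1}^2)/d_i, a_{i+1} = floor((a_0 + m_{i+1})/d_{i+1}):
  m_1 = 1*21 - 0 = 21, d_1 = (468 - 21^2)/1 = 27/1 = 27, a_1 = floor((21 + 21)/27) = 1.
  m_2 = 27*1 - 21 = 6, d_2 = (468 - 6^2)/27 = 432/27 = 16, a_2 = floor((21 + 6)/16) = 1.
  m_3 = 16*1 - 6 = 10, d_3 = (468 - 10^2)/16 = 368/16 = 23, a_3 = floor((21 + 10)/23) = 1.
  m_4 = 23*1 - 10 = 13, d_4 = (468 - 13^2)/23 = 299/23 = 13, a_4 = floor((21 + 13)/13) = 2.
  m_5 = 13*2 - 13 = 13, d_5 = (468 - 13^2)/13 = 299/13 = 23, a_5 = floor((21 + 13)/23) = 1.
  m_6 = 23*1 - 13 = 10, d_6 = (468 - 10^2)/23 = 368/23 = 16, a_6 = floor((21 + 10)/16) = 1.
  m_7 = 16*1 - 10 = 6, d_7 = (468 - 6^2)/16 = 432/16 = 27, a_7 = floor((21 + 6)/27) = 1.
  m_8 = 27*1 - 6 = 21, d_8 = (468 - 21^2)/27 = 27/27 = 1, a_8 = floor((21 + 21)/1) = 42.
  m_9 = 1*42 - 21 = 21, d_9 = (468 - 21^2)/1 = 27/1 = 27: (m_9, d_9) = (m_1, d_1) = (21, 27), so from here the quotients repeat a_1, ..., a_8; the period length is 8.
So sqrt(468) = [21; (1, 1, 1, 2, 1, 1, 1, 42)] with period length k = 8.
k is even, so the fundamental solution of x^2 - 468y^2 = 1 is (p_{k-1}, q_{k-1}) = (p_7, q_7); compute convergents through index 7.
Convergents (p_i = a_i*p_{i-1} + p_{i-2}, q_i = a_i*q_{i-1} + q_{i-2} with p_{-2}=0, p_{-1}=1, q_{-2}=1, q_{-1}=0):
  i=0: a_0=21, p_0 = 21*1 + 0 = 21, q_0 = 21*0 + 1 = 1.
  i=1: a_1=1, p_1 = 1*21 + 1 = 22, q_1 = 1*1 + 0 = 1.
  i=2: a_2=1, p_2 = 1*22 + 21 = 43, q_2 = 1*1 + 1 = 2.
  i=3: a_3=1, p_3 = 1*43 + 22 = 65, q_3 = 1*2 + 1 = 3.
  i=4: a_4=2, p_4 = 2*65 + 43 = 173, q_4 = 2*3 + 2 = 8.
  i=5: a_5=1, p_5 = 1*173 + 65 = 238, q_5 = 1*8 + 3 = 11.
  i=6: a_6=1, p_6 = 1*238 + 173 = 411, q_6 = 1*11 + 8 = 19.
  i=7: a_7=1, p_7 = 1*411 + 238 = 649, q_7 = 1*19 + 11 = 30.
Check: 649^2 - 468*30^2 = 421201 - 421200 = 1, so (x, y) = (649, 30) solves the equation, and by the theorem it is the least positive solution.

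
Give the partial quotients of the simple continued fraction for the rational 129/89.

Run the Euclidean algorithm on 129 and 89; the successive quotients are the partial quotients a_0, a_1, ... (each step inverts the fractional part left over by the previous one):
  129 = 1*89 + 40, so a_0 = 1.
  89 = 2*40 + 9, so a_1 = 2.
  40 = 4*9 + 4, so a_2 = 4.
  9 = 2*4 + 1, so a_3 = 2.
  4 = 4*1 + 0, so a_4 = 4.
The remainder reaches 0 after 5 divisions, so the expansion has 5 partial quotients, read off in order.

[1; 2, 4, 2, 4]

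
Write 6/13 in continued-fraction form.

[0; 2, 6]

Run the Euclidean algorithm on 6 and 13; the successive quotients are the partial quotients a_0, a_1, ... (each step inverts the fractional part left over by the previous one):
  6 = 0*13 + 6, so a_0 = 0.
  13 = 2*6 + 1, so a_1 = 2.
  6 = 6*1 + 0, so a_2 = 6.
The remainder reaches 0 after 3 divisions, so the expansion has 3 partial quotients, read off in order.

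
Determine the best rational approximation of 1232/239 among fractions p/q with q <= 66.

Expand x = 1232/239 as a continued fraction with the Euclidean algorithm:
  1232 = 5*239 + 37, so a_0 = 5.
  239 = 6*37 + 17, so a_1 = 6.
  37 = 2*17 + 3, so a_2 = 2.
  17 = 5*3 + 2, so a_3 = 5.
  3 = 1*2 + 1, so a_4 = 1.
  2 = 2*1 + 0, so a_5 = 2.
so x = [5; 6, 2, 5, 1, 2].
Convergents (p_i = a_i*p_{i-1} + p_{i-2}, q_i = a_i*q_{i-1} + q_{i-2} with p_{-2}=0, p_{-1}=1, q_{-2}=1, q_{-1}=0), until the denominator exceeds 66:
  i=0: a_0=5, p_0 = 5*1 + 0 = 5, q_0 = 5*0 + 1 = 1.
  i=1: a_1=6, p_1 = 6*5 + 1 = 31, q_1 = 6*1 + 0 = 6.
  i=2: a_2=2, p_2 = 2*31 + 5 = 67, q_2 = 2*6 + 1 = 13.
  i=3: a_3=5, p_3 = 5*67 + 31 = 366, q_3 = 5*13 + 6 = 71.
q_3 = 71 > 66, so the last convergent with denominator <= 66 is p_2/q_2 = 67/13.
The closest fraction with denominator <= 66 is either p_2/q_2 or the intermediate fraction (k*p_2 + p_1)/(k*q_2 + q_1) with the largest k >= 1 whose denominator stays <= 66; these approach x as k grows, and every other convergent or intermediate fraction in range is farther away.
Largest k: floor((66 - q_1)/q_2) = floor((66 - 6)/13) = 4.
That gives (4*67 + 31)/(4*13 + 6) = 299/58.
Compare the errors: |x - 67/13| = |1232*13 - 67*239|/(239*13) = 3/3107, and |x - 299/58| = |1232*58 - 299*239|/(239*58) = 5/13862.
Cross-multiplying, 5*3107 = 15535 < 41586 = 3*13862, so 5/13862 is smaller: the intermediate fraction 299/58 is closer to x than 67/13.

299/58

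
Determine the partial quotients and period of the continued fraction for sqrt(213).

Write x_i = (sqrt(213) + m_i)/d_i with (m_0, d_0) = (0, 1). a_0 = floor(sqrt(213)) = 14, since 14^2 = 196 <= 213 < 225 = 15^2.
Iterate m_{i+1} = d_i*a_i - m_i, d_{i+1} = (213 - m_{i+1}^2)/d_i, a_{i+1} = floor((a_0 + m_{i+1})/d_{i+1}):
  m_1 = 1*14 - 0 = 14, d_1 = (213 - 14^2)/1 = 17/1 = 17, a_1 = floor((14 + 14)/17) = 1.
  m_2 = 17*1 - 14 = 3, d_2 = (213 - 3^2)/17 = 204/17 = 12, a_2 = floor((14 + 3)/12) = 1.
  m_3 = 12*1 - 3 = 9, d_3 = (213 - 9^2)/12 = 132/12 = 11, a_3 = floor((14 + 9)/11) = 2.
  m_4 = 11*2 - 9 = 13, d_4 = (213 - 13^2)/11 = 44/11 = 4, a_4 = floor((14 + 13)/4) = 6.
  m_5 = 4*6 - 13 = 11, d_5 = (213 - 11^2)/4 = 92/4 = 23, a_5 = floor((14 + 11)/23) = 1.
  m_6 = 23*1 - 11 = 12, d_6 = (213 - 12^2)/23 = 69/23 = 3, a_6 = floor((14 + 12)/3) = 8.
  m_7 = 3*8 - 12 = 12, d_7 = (213 - 12^2)/3 = 69/3 = 23, a_7 = floor((14 + 12)/23) = 1.
  m_8 = 23*1 - 12 = 11, d_8 = (213 - 11^2)/23 = 92/23 = 4, a_8 = floor((14 + 11)/4) = 6.
  m_9 = 4*6 - 11 = 13, d_9 = (213 - 13^2)/4 = 44/4 = 11, a_9 = floor((14 + 13)/11) = 2.
  m_10 = 11*2 - 13 = 9, d_10 = (213 - 9^2)/11 = 132/11 = 12, a_10 = floor((14 + 9)/12) = 1.
  m_11 = 12*1 - 9 = 3, d_11 = (213 - 3^2)/12 = 204/12 = 17, a_11 = floor((14 + 3)/17) = 1.
  m_12 = 17*1 - 3 = 14, d_12 = (213 - 14^2)/17 = 17/17 = 1, a_12 = floor((14 + 14)/1) = 28.
  m_13 = 1*28 - 14 = 14, d_13 = (213 - 14^2)/1 = 17/1 = 17: (m_13, d_13) = (m_1, d_1) = (14, 17), so from here the quotients repeat a_1, ..., a_12; the period length is 12.
Hence the expansion of sqrt(213) is a_0 = 14 followed by the repeating block 1, 1, 2, 6, 1, 8, 1, 6, 2, 1, 1, 28 (period 12).

[14; (1, 1, 2, 6, 1, 8, 1, 6, 2, 1, 1, 28)]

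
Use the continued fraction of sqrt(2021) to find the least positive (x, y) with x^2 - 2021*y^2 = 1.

(x, y) = (45495, 1012)

First expand sqrt(2021) as a continued fraction. With x_i = (sqrt(2021) + m_i)/d_i and (m_0, d_0) = (0, 1): a_0 = floor(sqrt(2021)) = 44, since 44^2 = 1936 <= 2021 < 2025 = 45^2.
Iterate m_{i+1} = d_i*a_i - m_i, d_{i+1} = (2021 - m_{i+1}^2)/d_i, a_{i+1} = floor((a_0 + m_{i+1})/d_{i+1}):
  m_1 = 1*44 - 0 = 44, d_1 = (2021 - 44^2)/1 = 85/1 = 85, a_1 = floor((44 + 44)/85) = 1.
  m_2 = 85*1 - 44 = 41, d_2 = (2021 - 41^2)/85 = 340/85 = 4, a_2 = floor((44 + 41)/4) = 21.
  m_3 = 4*21 - 41 = 43, d_3 = (2021 - 43^2)/4 = 172/4 = 43, a_3 = floor((44 + 43)/43) = 2.
  m_4 = 43*2 - 43 = 43, d_4 = (2021 - 43^2)/43 = 172/43 = 4, a_4 = floor((44 + 43)/4) = 21.
  m_5 = 4*21 - 43 = 41, d_5 = (2021 - 41^2)/4 = 340/4 = 85, a_5 = floor((44 + 41)/85) = 1.
  m_6 = 85*1 - 41 = 44, d_6 = (2021 - 44^2)/85 = 85/85 = 1, a_6 = floor((44 + 44)/1) = 88.
  m_7 = 1*88 - 44 = 44, d_7 = (2021 - 44^2)/1 = 85/1 = 85: (m_7, d_7) = (m_1, d_1) = (44, 85), so from here the quotients repeat a_1, ..., a_6; the period length is 6.
So sqrt(2021) = [44; (1, 21, 2, 21, 1, 88)] with period length k = 6.
k is even, so the fundamental solution of x^2 - 2021y^2 = 1 is (p_{k-1}, q_{k-1}) = (p_5, q_5); compute convergents through index 5.
Convergents (p_i = a_i*p_{i-1} + p_{i-2}, q_i = a_i*q_{i-1} + q_{i-2} with p_{-2}=0, p_{-1}=1, q_{-2}=1, q_{-1}=0):
  i=0: a_0=44, p_0 = 44*1 + 0 = 44, q_0 = 44*0 + 1 = 1.
  i=1: a_1=1, p_1 = 1*44 + 1 = 45, q_1 = 1*1 + 0 = 1.
  i=2: a_2=21, p_2 = 21*45 + 44 = 989, q_2 = 21*1 + 1 = 22.
  i=3: a_3=2, p_3 = 2*989 + 45 = 2023, q_3 = 2*22 + 1 = 45.
  i=4: a_4=21, p_4 = 21*2023 + 989 = 43472, q_4 = 21*45 + 22 = 967.
  i=5: a_5=1, p_5 = 1*43472 + 2023 = 45495, q_5 = 1*967 + 45 = 1012.
Check: 45495^2 - 2021*1012^2 = 2069795025 - 2069795024 = 1, so (x, y) = (45495, 1012) solves the equation, and by the theorem it is the least positive solution.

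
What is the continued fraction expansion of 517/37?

Run the Euclidean algorithm on 517 and 37; the successive quotients are the partial quotients a_0, a_1, ... (each step inverts the fractional part left over by the previous one):
  517 = 13*37 + 36, so a_0 = 13.
  37 = 1*36 + 1, so a_1 = 1.
  36 = 36*1 + 0, so a_2 = 36.
The remainder reaches 0 after 3 divisions, so the expansion has 3 partial quotients, read off in order.

[13; 1, 36]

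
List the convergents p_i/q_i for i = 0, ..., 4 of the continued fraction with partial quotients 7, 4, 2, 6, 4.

7/1, 29/4, 65/9, 419/58, 1741/241

Using the convergent recurrence p_i = a_i*p_{i-1} + p_{i-2}, q_i = a_i*q_{i-1} + q_{i-2} with p_{-2}=0, p_{-1}=1, q_{-2}=1, q_{-1}=0:
  i=0: a_0=7, p_0 = 7*1 + 0 = 7, q_0 = 7*0 + 1 = 1.
  i=1: a_1=4, p_1 = 4*7 + 1 = 29, q_1 = 4*1 + 0 = 4.
  i=2: a_2=2, p_2 = 2*29 + 7 = 65, q_2 = 2*4 + 1 = 9.
  i=3: a_3=6, p_3 = 6*65 + 29 = 419, q_3 = 6*9 + 4 = 58.
  i=4: a_4=4, p_4 = 4*419 + 65 = 1741, q_4 = 4*58 + 9 = 241.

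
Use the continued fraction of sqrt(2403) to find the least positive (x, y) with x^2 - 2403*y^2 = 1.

(x, y) = (2402, 49)

First expand sqrt(2403) as a continued fraction. With x_i = (sqrt(2403) + m_i)/d_i and (m_0, d_0) = (0, 1): a_0 = floor(sqrt(2403)) = 49, since 49^2 = 2401 <= 2403 < 2500 = 50^2.
Iterate m_{i+1} = d_i*a_i - m_i, d_{i+1} = (2403 - m_{i+1}^2)/d_i, a_{i+1} = floor((a_0 + m_{i+1})/d_{i+1}):
  m_1 = 1*49 - 0 = 49, d_1 = (2403 - 49^2)/1 = 2/1 = 2, a_1 = floor((49 + 49)/2) = 49.
  m_2 = 2*49 - 49 = 49, d_2 = (2403 - 49^2)/2 = 2/2 = 1, a_2 = floor((49 + 49)/1) = 98.
  m_3 = 1*98 - 49 = 49, d_3 = (2403 - 49^2)/1 = 2/1 = 2: (m_3, d_3) = (m_1, d_1) = (49, 2), so from here the quotients repeat a_1, a_2; the period length is 2.
So sqrt(2403) = [49; (49, 98)] with period length k = 2.
k is even, so the fundamental solution of x^2 - 2403y^2 = 1 is (p_{k-1}, q_{k-1}) = (p_1, q_1); compute convergents through index 1.
Convergents (p_i = a_i*p_{i-1} + p_{i-2}, q_i = a_i*q_{i-1} + q_{i-2} with p_{-2}=0, p_{-1}=1, q_{-2}=1, q_{-1}=0):
  i=0: a_0=49, p_0 = 49*1 + 0 = 49, q_0 = 49*0 + 1 = 1.
  i=1: a_1=49, p_1 = 49*49 + 1 = 2402, q_1 = 49*1 + 0 = 49.
Check: 2402^2 - 2403*49^2 = 5769604 - 5769603 = 1, so (x, y) = (2402, 49) solves the equation, and by the theorem it is the least positive solution.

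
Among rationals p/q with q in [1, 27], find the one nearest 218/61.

Expand x = 218/61 as a continued fraction with the Euclidean algorithm:
  218 = 3*61 + 35, so a_0 = 3.
  61 = 1*35 + 26, so a_1 = 1.
  35 = 1*26 + 9, so a_2 = 1.
  26 = 2*9 + 8, so a_3 = 2.
  9 = 1*8 + 1, so a_4 = 1.
  8 = 8*1 + 0, so a_5 = 8.
so x = [3; 1, 1, 2, 1, 8].
Convergents (p_i = a_i*p_{i-1} + p_{i-2}, q_i = a_i*q_{i-1} + q_{i-2} with p_{-2}=0, p_{-1}=1, q_{-2}=1, q_{-1}=0), until the denominator exceeds 27:
  i=0: a_0=3, p_0 = 3*1 + 0 = 3, q_0 = 3*0 + 1 = 1.
  i=1: a_1=1, p_1 = 1*3 + 1 = 4, q_1 = 1*1 + 0 = 1.
  i=2: a_2=1, p_2 = 1*4 + 3 = 7, q_2 = 1*1 + 1 = 2.
  i=3: a_3=2, p_3 = 2*7 + 4 = 18, q_3 = 2*2 + 1 = 5.
  i=4: a_4=1, p_4 = 1*18 + 7 = 25, q_4 = 1*5 + 2 = 7.
  i=5: a_5=8, p_5 = 8*25 + 18 = 218, q_5 = 8*7 + 5 = 61.
q_5 = 61 > 27, so the last convergent with denominator <= 27 is p_4/q_4 = 25/7.
The closest fraction with denominator <= 27 is either p_4/q_4 or the intermediate fraction (k*p_4 + p_3)/(k*q_4 + q_3) with the largest k >= 1 whose denominator stays <= 27; these approach x as k grows, and every other convergent or intermediate fraction in range is farther away.
Largest k: floor((27 - q_3)/q_4) = floor((27 - 5)/7) = 3.
That gives (3*25 + 18)/(3*7 + 5) = 93/26.
Compare the errors: |x - 25/7| = |218*7 - 25*61|/(61*7) = 1/427, and |x - 93/26| = |218*26 - 93*61|/(61*26) = 5/1586.
Cross-multiplying, 1*1586 = 1586 < 2135 = 5*427, so 1/427 is smaller: the convergent 25/7 is closer to x than 93/26.

25/7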